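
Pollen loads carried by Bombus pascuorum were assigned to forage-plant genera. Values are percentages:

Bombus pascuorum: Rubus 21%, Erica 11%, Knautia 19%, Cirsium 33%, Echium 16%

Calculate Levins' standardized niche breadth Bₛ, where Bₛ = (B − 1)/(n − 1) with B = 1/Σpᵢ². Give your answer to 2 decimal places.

Convert percentages to proportions (divide by 100).
Σpᵢ² = 0.21² + 0.11² + 0.19² + 0.33² + 0.16² = 0.0441 + 0.0121 + 0.0361 + 0.1089 + 0.0256 = 0.2268
B = 1 / 0.2268 = 4.4092
Bₛ = (B − 1)/(n − 1) = (4.4092 − 1)/(5 − 1) = 3.4092/4 = 0.8523

0.85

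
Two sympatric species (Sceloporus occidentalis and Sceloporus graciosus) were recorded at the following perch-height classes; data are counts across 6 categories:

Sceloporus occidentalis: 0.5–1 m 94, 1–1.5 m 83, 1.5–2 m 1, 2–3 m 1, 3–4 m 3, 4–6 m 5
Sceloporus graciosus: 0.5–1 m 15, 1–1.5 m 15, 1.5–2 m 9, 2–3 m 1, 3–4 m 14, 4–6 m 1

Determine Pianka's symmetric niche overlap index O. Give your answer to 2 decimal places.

0.80

Proportions for Sceloporus occidentalis (n=187): 94/187=0.5027, 83/187=0.4439, 1/187=0.0053, 1/187=0.0053, 3/187=0.0160, 5/187=0.0267
Proportions for Sceloporus graciosus (n=55): 15/55=0.2727, 15/55=0.2727, 9/55=0.1636, 1/55=0.0182, 14/55=0.2545, 1/55=0.0182
Σ p₁ᵢp₂ᵢ = 0.137086 + 0.121052 + 0.000867 + 0.000096 + 0.004072 + 0.000486 = 0.263659
Σp_1ᵢ² = 0.5027² + 0.4439² + 0.0053² + 0.0053² + 0.0160² + 0.0267² = 0.252707 + 0.197047 + 0.000028 + 0.000028 + 0.000256 + 0.000713 = 0.450779
Σp_2ᵢ² = 0.2727² + 0.2727² + 0.1636² + 0.0182² + 0.2545² + 0.0182² = 0.074365 + 0.074365 + 0.026765 + 0.000331 + 0.064770 + 0.000331 = 0.240927
O = 0.263659 / √(0.450779 × 0.240927) = 0.263659 / 0.3295525 = 0.8001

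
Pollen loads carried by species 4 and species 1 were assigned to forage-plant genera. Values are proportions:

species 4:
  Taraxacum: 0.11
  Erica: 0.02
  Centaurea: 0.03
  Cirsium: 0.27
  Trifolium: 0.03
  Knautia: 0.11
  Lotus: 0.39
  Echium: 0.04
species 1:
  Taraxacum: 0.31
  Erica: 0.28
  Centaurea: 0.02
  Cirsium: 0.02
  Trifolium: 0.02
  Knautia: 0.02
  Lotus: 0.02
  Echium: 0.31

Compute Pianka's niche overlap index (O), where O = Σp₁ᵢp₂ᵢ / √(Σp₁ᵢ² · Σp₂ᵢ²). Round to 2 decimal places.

0.26

Σ p₁ᵢp₂ᵢ = 0.0341 + 0.0056 + 0.0006 + 0.0054 + 0.0006 + 0.0022 + 0.0078 + 0.0124 = 0.0687
Σp_1ᵢ² = 0.11² + 0.02² + 0.03² + 0.27² + 0.03² + 0.11² + 0.39² + 0.04² = 0.0121 + 0.0004 + 0.0009 + 0.0729 + 0.0009 + 0.0121 + 0.1521 + 0.0016 = 0.2530
Σp_2ᵢ² = 0.31² + 0.28² + 0.02² + 0.02² + 0.02² + 0.02² + 0.02² + 0.31² = 0.0961 + 0.0784 + 0.0004 + 0.0004 + 0.0004 + 0.0004 + 0.0004 + 0.0961 = 0.2726
O = 0.0687 / √(0.2530 × 0.2726) = 0.0687 / 0.26262 = 0.2616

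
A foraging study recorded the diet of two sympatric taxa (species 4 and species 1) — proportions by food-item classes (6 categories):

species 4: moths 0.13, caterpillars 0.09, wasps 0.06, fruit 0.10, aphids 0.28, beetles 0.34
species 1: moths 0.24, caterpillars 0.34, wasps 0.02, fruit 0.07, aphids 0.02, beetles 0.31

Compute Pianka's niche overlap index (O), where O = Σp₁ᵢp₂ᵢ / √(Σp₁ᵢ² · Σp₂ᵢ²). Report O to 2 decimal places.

Σ p₁ᵢp₂ᵢ = 0.0312 + 0.0306 + 0.0012 + 0.0070 + 0.0056 + 0.1054 = 0.1810
Σp_1ᵢ² = 0.13² + 0.09² + 0.06² + 0.10² + 0.28² + 0.34² = 0.0169 + 0.0081 + 0.0036 + 0.0100 + 0.0784 + 0.1156 = 0.2326
Σp_2ᵢ² = 0.24² + 0.34² + 0.02² + 0.07² + 0.02² + 0.31² = 0.0576 + 0.1156 + 0.0004 + 0.0049 + 0.0004 + 0.0961 = 0.2750
O = 0.1810 / √(0.2326 × 0.2750) = 0.1810 / 0.25291 = 0.7157

0.72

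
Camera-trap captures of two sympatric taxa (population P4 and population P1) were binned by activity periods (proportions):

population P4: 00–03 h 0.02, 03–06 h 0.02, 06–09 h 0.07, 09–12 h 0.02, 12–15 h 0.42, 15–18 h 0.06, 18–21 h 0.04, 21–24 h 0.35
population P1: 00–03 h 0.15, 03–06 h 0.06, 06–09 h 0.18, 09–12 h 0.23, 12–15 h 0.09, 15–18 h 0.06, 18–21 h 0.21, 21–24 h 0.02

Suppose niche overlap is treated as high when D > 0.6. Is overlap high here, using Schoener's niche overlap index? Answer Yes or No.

No

Σ|p₁ᵢ − p₂ᵢ| = 0.13 + 0.04 + 0.11 + 0.21 + 0.33 + 0.00 + 0.17 + 0.33 = 1.32
D = 1 − ½ × 1.32 = 1 − 0.660 = 0.3400
D = 0.3400 < 0.6 → No.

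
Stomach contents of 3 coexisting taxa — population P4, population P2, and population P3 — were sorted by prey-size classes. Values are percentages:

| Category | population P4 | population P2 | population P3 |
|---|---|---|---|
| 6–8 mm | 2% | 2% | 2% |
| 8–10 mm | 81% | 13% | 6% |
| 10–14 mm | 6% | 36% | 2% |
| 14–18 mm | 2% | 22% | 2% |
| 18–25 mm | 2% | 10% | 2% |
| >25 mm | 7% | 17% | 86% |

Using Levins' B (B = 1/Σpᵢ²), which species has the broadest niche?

population P2

Convert percentages to proportions (divide by 100).
Σp_P4ᵢ² = 0.02² + 0.81² + 0.06² + 0.02² + 0.02² + 0.07² = 0.0004 + 0.6561 + 0.0036 + 0.0004 + 0.0004 + 0.0049 = 0.6658
B_P4 = 1 / 0.6658 = 1.5020
Σp_P2ᵢ² = 0.02² + 0.13² + 0.36² + 0.22² + 0.10² + 0.17² = 0.0004 + 0.0169 + 0.1296 + 0.0484 + 0.0100 + 0.0289 = 0.2342
B_P2 = 1 / 0.2342 = 4.2699
Σp_P3ᵢ² = 0.02² + 0.06² + 0.02² + 0.02² + 0.02² + 0.86² = 0.0004 + 0.0036 + 0.0004 + 0.0004 + 0.0004 + 0.7396 = 0.7448
B_P3 = 1 / 0.7448 = 1.3426
Highest B → broadest niche (most generalist): population P2 (B = 4.27).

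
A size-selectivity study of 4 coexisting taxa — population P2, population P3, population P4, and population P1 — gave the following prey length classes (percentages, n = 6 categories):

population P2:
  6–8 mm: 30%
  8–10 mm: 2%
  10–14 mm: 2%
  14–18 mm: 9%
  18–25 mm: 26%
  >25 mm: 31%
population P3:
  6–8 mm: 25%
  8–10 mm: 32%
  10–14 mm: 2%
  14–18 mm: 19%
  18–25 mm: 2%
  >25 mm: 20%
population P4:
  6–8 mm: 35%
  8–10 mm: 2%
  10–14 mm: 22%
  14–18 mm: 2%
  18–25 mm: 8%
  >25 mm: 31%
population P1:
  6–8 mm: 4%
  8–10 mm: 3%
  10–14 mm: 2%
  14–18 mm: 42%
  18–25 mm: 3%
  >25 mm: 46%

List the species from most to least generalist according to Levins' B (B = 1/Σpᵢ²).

population P3 > population P2 > population P4 > population P1

Convert percentages to proportions (divide by 100).
Σp_P2ᵢ² = 0.30² + 0.02² + 0.02² + 0.09² + 0.26² + 0.31² = 0.0900 + 0.0004 + 0.0004 + 0.0081 + 0.0676 + 0.0961 = 0.2626
B_P2 = 1 / 0.2626 = 3.8081
Σp_P3ᵢ² = 0.25² + 0.32² + 0.02² + 0.19² + 0.02² + 0.20² = 0.0625 + 0.1024 + 0.0004 + 0.0361 + 0.0004 + 0.0400 = 0.2418
B_P3 = 1 / 0.2418 = 4.1356
Σp_P4ᵢ² = 0.35² + 0.02² + 0.22² + 0.02² + 0.08² + 0.31² = 0.1225 + 0.0004 + 0.0484 + 0.0004 + 0.0064 + 0.0961 = 0.2742
B_P4 = 1 / 0.2742 = 3.6470
Σp_P1ᵢ² = 0.04² + 0.03² + 0.02² + 0.42² + 0.03² + 0.46² = 0.0016 + 0.0009 + 0.0004 + 0.1764 + 0.0009 + 0.2116 = 0.3918
B_P1 = 1 / 0.3918 = 2.5523
Ranking by B (broadest → narrowest): population P3 (4.14) > population P2 (3.81) > population P4 (3.65) > population P1 (2.55)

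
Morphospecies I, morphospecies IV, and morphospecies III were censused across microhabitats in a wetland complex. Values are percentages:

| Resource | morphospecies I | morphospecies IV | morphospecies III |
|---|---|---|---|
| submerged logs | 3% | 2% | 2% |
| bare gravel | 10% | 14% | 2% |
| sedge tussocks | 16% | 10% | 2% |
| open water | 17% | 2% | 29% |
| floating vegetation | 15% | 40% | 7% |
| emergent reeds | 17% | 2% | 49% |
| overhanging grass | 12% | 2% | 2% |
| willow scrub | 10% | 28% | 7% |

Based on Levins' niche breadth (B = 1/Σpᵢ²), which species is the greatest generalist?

Convert percentages to proportions (divide by 100).
Σp_Iᵢ² = 0.03² + 0.10² + 0.16² + 0.17² + 0.15² + 0.17² + 0.12² + 0.10² = 0.0009 + 0.0100 + 0.0256 + 0.0289 + 0.0225 + 0.0289 + 0.0144 + 0.0100 = 0.1412
B_I = 1 / 0.1412 = 7.0822
Σp_IVᵢ² = 0.02² + 0.14² + 0.10² + 0.02² + 0.40² + 0.02² + 0.02² + 0.28² = 0.0004 + 0.0196 + 0.0100 + 0.0004 + 0.1600 + 0.0004 + 0.0004 + 0.0784 = 0.2696
B_IV = 1 / 0.2696 = 3.7092
Σp_IIIᵢ² = 0.02² + 0.02² + 0.02² + 0.29² + 0.07² + 0.49² + 0.02² + 0.07² = 0.0004 + 0.0004 + 0.0004 + 0.0841 + 0.0049 + 0.2401 + 0.0004 + 0.0049 = 0.3356
B_III = 1 / 0.3356 = 2.9797
Highest B → broadest niche (most generalist): morphospecies I (B = 7.08).

morphospecies I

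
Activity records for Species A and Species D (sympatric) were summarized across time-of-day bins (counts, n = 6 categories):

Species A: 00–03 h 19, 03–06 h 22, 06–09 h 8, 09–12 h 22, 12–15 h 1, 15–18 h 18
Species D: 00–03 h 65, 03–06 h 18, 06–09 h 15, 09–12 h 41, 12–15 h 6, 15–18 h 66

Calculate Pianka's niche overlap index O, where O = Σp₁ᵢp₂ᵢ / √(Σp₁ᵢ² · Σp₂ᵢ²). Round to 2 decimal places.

0.89

Proportions for Species A (n=90): 19/90=0.2111, 22/90=0.2444, 8/90=0.0889, 22/90=0.2444, 1/90=0.0111, 18/90=0.2000
Proportions for Species D (n=211): 65/211=0.3081, 18/211=0.0853, 15/211=0.0711, 41/211=0.1943, 6/211=0.0284, 66/211=0.3128
Σ p₁ᵢp₂ᵢ = 0.065040 + 0.020847 + 0.006321 + 0.047487 + 0.000315 + 0.062560 = 0.202570
Σp_1ᵢ² = 0.2111² + 0.2444² + 0.0889² + 0.2444² + 0.0111² + 0.2000² = 0.044563 + 0.059731 + 0.007903 + 0.059731 + 0.000123 + 0.040000 = 0.212051
Σp_2ᵢ² = 0.3081² + 0.0853² + 0.0711² + 0.1943² + 0.0284² + 0.3128² = 0.094926 + 0.007276 + 0.005055 + 0.037752 + 0.000807 + 0.097844 = 0.243660
O = 0.202570 / √(0.212051 × 0.243660) = 0.202570 / 0.2273067 = 0.8912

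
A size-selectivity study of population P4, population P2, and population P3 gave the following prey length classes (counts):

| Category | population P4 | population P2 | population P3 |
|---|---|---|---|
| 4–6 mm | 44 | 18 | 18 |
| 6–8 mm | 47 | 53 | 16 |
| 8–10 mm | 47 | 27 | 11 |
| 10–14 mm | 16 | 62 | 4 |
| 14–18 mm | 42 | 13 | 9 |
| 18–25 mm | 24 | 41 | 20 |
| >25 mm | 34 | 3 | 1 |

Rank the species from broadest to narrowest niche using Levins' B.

population P4 > population P3 > population P2

Proportions for population P4 (n=254): 44/254=0.1732, 47/254=0.1850, 47/254=0.1850, 16/254=0.0630, 42/254=0.1654, 24/254=0.0945, 34/254=0.1339
Proportions for population P2 (n=217): 18/217=0.0829, 53/217=0.2442, 27/217=0.1244, 62/217=0.2857, 13/217=0.0599, 41/217=0.1889, 3/217=0.0138
Proportions for population P3 (n=79): 18/79=0.2278, 16/79=0.2025, 11/79=0.1392, 4/79=0.0506, 9/79=0.1139, 20/79=0.2532, 1/79=0.0127
Σp_P4ᵢ² = 0.1732² + 0.1850² + 0.1850² + 0.0630² + 0.1654² + 0.0945² + 0.1339² = 0.029998 + 0.034225 + 0.034225 + 0.003969 + 0.027357 + 0.008930 + 0.017929 = 0.156633
B_P4 = 1 / 0.156633 = 6.3844
Σp_P2ᵢ² = 0.0829² + 0.2442² + 0.1244² + 0.2857² + 0.0599² + 0.1889² + 0.0138² = 0.006872 + 0.059634 + 0.015475 + 0.081624 + 0.003588 + 0.035683 + 0.000190 = 0.203066
B_P2 = 1 / 0.203066 = 4.9245
Σp_P3ᵢ² = 0.2278² + 0.2025² + 0.1392² + 0.0506² + 0.1139² + 0.2532² + 0.0127² = 0.051893 + 0.041006 + 0.019377 + 0.002560 + 0.012973 + 0.064110 + 0.000161 = 0.192080
B_P3 = 1 / 0.192080 = 5.2062
Ranking by B (broadest → narrowest): population P4 (6.38) > population P3 (5.21) > population P2 (4.92)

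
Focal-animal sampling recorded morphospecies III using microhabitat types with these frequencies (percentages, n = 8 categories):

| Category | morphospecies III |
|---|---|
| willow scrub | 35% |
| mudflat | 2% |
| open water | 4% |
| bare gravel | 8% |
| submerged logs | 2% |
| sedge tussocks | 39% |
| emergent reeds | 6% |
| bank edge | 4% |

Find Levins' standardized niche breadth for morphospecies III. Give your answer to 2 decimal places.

Convert percentages to proportions (divide by 100).
Σpᵢ² = 0.35² + 0.02² + 0.04² + 0.08² + 0.02² + 0.39² + 0.06² + 0.04² = 0.1225 + 0.0004 + 0.0016 + 0.0064 + 0.0004 + 0.1521 + 0.0036 + 0.0016 = 0.2886
B = 1 / 0.2886 = 3.4650
Bₛ = (B − 1)/(n − 1) = (3.4650 − 1)/(8 − 1) = 2.4650/7 = 0.3521

0.35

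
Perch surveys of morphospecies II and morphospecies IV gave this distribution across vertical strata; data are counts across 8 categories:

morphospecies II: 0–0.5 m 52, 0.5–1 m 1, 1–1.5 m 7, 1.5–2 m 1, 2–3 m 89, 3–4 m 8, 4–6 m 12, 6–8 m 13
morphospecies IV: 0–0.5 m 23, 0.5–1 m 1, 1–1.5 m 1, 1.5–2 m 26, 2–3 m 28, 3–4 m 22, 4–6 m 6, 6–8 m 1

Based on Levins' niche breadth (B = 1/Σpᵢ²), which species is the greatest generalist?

Proportions for morphospecies II (n=183): 52/183=0.2842, 1/183=0.0055, 7/183=0.0383, 1/183=0.0055, 89/183=0.4863, 8/183=0.0437, 12/183=0.0656, 13/183=0.0710
Proportions for morphospecies IV (n=108): 23/108=0.2130, 1/108=0.0093, 1/108=0.0093, 26/108=0.2407, 28/108=0.2593, 22/108=0.2037, 6/108=0.0556, 1/108=0.0093
Σp_IIᵢ² = 0.2842² + 0.0055² + 0.0383² + 0.0055² + 0.4863² + 0.0437² + 0.0656² + 0.0710² = 0.080770 + 0.000030 + 0.001467 + 0.000030 + 0.236488 + 0.001910 + 0.004303 + 0.005041 = 0.330039
B_II = 1 / 0.330039 = 3.0299
Σp_IVᵢ² = 0.2130² + 0.0093² + 0.0093² + 0.2407² + 0.2593² + 0.2037² + 0.0556² + 0.0093² = 0.045369 + 0.000086 + 0.000086 + 0.057936 + 0.067236 + 0.041494 + 0.003091 + 0.000086 = 0.215384
B_IV = 1 / 0.215384 = 4.6429
Highest B → broadest niche (most generalist): morphospecies IV (B = 4.64).

morphospecies IV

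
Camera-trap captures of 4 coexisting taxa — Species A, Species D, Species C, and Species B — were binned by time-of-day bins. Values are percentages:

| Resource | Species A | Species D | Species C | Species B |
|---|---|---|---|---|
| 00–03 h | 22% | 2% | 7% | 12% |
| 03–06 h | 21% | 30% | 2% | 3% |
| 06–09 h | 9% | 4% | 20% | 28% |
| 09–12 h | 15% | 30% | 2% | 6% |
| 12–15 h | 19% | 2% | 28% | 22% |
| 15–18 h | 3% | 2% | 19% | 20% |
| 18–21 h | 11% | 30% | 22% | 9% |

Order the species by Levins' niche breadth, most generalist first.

Convert percentages to proportions (divide by 100).
Σp_Aᵢ² = 0.22² + 0.21² + 0.09² + 0.15² + 0.19² + 0.03² + 0.11² = 0.0484 + 0.0441 + 0.0081 + 0.0225 + 0.0361 + 0.0009 + 0.0121 = 0.1722
B_A = 1 / 0.1722 = 5.8072
Σp_Dᵢ² = 0.02² + 0.30² + 0.04² + 0.30² + 0.02² + 0.02² + 0.30² = 0.0004 + 0.0900 + 0.0016 + 0.0900 + 0.0004 + 0.0004 + 0.0900 = 0.2728
B_D = 1 / 0.2728 = 3.6657
Σp_Cᵢ² = 0.07² + 0.02² + 0.20² + 0.02² + 0.28² + 0.19² + 0.22² = 0.0049 + 0.0004 + 0.0400 + 0.0004 + 0.0784 + 0.0361 + 0.0484 = 0.2086
B_C = 1 / 0.2086 = 4.7939
Σp_Bᵢ² = 0.12² + 0.03² + 0.28² + 0.06² + 0.22² + 0.20² + 0.09² = 0.0144 + 0.0009 + 0.0784 + 0.0036 + 0.0484 + 0.0400 + 0.0081 = 0.1938
B_B = 1 / 0.1938 = 5.1600
Ranking by B (broadest → narrowest): Species A (5.81) > Species B (5.16) > Species C (4.79) > Species D (3.67)

Species A > Species B > Species C > Species D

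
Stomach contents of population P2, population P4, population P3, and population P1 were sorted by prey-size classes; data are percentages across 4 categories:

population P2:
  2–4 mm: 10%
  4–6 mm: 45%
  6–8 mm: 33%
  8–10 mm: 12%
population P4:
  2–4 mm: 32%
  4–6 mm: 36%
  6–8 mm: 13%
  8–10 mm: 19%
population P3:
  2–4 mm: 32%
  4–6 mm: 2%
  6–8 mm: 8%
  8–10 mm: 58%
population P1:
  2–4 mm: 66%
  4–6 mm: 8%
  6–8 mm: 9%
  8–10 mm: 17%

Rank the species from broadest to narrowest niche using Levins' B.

Convert percentages to proportions (divide by 100).
Σp_P2ᵢ² = 0.10² + 0.45² + 0.33² + 0.12² = 0.0100 + 0.2025 + 0.1089 + 0.0144 = 0.3358
B_P2 = 1 / 0.3358 = 2.9780
Σp_P4ᵢ² = 0.32² + 0.36² + 0.13² + 0.19² = 0.1024 + 0.1296 + 0.0169 + 0.0361 = 0.2850
B_P4 = 1 / 0.2850 = 3.5088
Σp_P3ᵢ² = 0.32² + 0.02² + 0.08² + 0.58² = 0.1024 + 0.0004 + 0.0064 + 0.3364 = 0.4456
B_P3 = 1 / 0.4456 = 2.2442
Σp_P1ᵢ² = 0.66² + 0.08² + 0.09² + 0.17² = 0.4356 + 0.0064 + 0.0081 + 0.0289 = 0.4790
B_P1 = 1 / 0.4790 = 2.0877
Ranking by B (broadest → narrowest): population P4 (3.51) > population P2 (2.98) > population P3 (2.24) > population P1 (2.09)

population P4 > population P2 > population P3 > population P1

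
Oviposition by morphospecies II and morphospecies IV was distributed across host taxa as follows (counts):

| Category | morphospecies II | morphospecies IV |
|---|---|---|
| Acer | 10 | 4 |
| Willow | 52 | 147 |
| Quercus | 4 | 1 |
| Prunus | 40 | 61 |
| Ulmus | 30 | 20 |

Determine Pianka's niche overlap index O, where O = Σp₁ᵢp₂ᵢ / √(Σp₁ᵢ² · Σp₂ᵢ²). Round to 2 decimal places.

0.92

Proportions for morphospecies II (n=136): 10/136=0.0735, 52/136=0.3824, 4/136=0.0294, 40/136=0.2941, 30/136=0.2206
Proportions for morphospecies IV (n=233): 4/233=0.0172, 147/233=0.6309, 1/233=0.0043, 61/233=0.2618, 20/233=0.0858
Σ p₁ᵢp₂ᵢ = 0.001264 + 0.241256 + 0.000126 + 0.076995 + 0.018927 = 0.338568
Σp_1ᵢ² = 0.0735² + 0.3824² + 0.0294² + 0.2941² + 0.2206² = 0.005402 + 0.146230 + 0.000864 + 0.086495 + 0.048664 = 0.287655
Σp_2ᵢ² = 0.0172² + 0.6309² + 0.0043² + 0.2618² + 0.0858² = 0.000296 + 0.398035 + 0.000018 + 0.068539 + 0.007362 = 0.474250
O = 0.338568 / √(0.287655 × 0.474250) = 0.338568 / 0.3693513 = 0.9167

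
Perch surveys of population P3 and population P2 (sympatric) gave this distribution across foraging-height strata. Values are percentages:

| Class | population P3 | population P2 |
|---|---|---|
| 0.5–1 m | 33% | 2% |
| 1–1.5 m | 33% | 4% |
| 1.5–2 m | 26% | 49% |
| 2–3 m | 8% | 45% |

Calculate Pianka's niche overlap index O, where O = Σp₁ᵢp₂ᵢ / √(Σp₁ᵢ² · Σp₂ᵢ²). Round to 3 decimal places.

0.509

Convert percentages to proportions (divide by 100).
Σ p₁ᵢp₂ᵢ = 0.0066 + 0.0132 + 0.1274 + 0.0360 = 0.1832
Σp_1ᵢ² = 0.33² + 0.33² + 0.26² + 0.08² = 0.1089 + 0.1089 + 0.0676 + 0.0064 = 0.2918
Σp_2ᵢ² = 0.02² + 0.04² + 0.49² + 0.45² = 0.0004 + 0.0016 + 0.2401 + 0.2025 = 0.4446
O = 0.1832 / √(0.2918 × 0.4446) = 0.1832 / 0.360186 = 0.50863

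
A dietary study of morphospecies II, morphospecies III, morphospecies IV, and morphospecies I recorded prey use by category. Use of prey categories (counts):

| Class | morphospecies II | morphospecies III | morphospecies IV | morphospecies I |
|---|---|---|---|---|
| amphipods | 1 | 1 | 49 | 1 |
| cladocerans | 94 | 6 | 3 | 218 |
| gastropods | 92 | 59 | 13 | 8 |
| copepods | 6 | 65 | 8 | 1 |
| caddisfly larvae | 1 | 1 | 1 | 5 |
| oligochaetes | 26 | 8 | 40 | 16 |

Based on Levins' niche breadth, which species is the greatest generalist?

Proportions for morphospecies II (n=220): 1/220=0.0045, 94/220=0.4273, 92/220=0.4182, 6/220=0.0273, 1/220=0.0045, 26/220=0.1182
Proportions for morphospecies III (n=140): 1/140=0.0071, 6/140=0.0429, 59/140=0.4214, 65/140=0.4643, 1/140=0.0071, 8/140=0.0571
Proportions for morphospecies IV (n=114): 49/114=0.4298, 3/114=0.0263, 13/114=0.1140, 8/114=0.0702, 1/114=0.0088, 40/114=0.3509
Proportions for morphospecies I (n=249): 1/249=0.0040, 218/249=0.8755, 8/249=0.0321, 1/249=0.0040, 5/249=0.0201, 16/249=0.0643
Σp_IIᵢ² = 0.0045² + 0.4273² + 0.4182² + 0.0273² + 0.0045² + 0.1182² = 0.000020 + 0.182585 + 0.174891 + 0.000745 + 0.000020 + 0.013971 = 0.372232
B_II = 1 / 0.372232 = 2.6865
Σp_IIIᵢ² = 0.0071² + 0.0429² + 0.4214² + 0.4643² + 0.0071² + 0.0571² = 0.000050 + 0.001840 + 0.177578 + 0.215574 + 0.000050 + 0.003260 = 0.398352
B_III = 1 / 0.398352 = 2.5103
Σp_IVᵢ² = 0.4298² + 0.0263² + 0.1140² + 0.0702² + 0.0088² + 0.3509² = 0.184728 + 0.000692 + 0.012996 + 0.004928 + 0.000077 + 0.123131 = 0.326552
B_IV = 1 / 0.326552 = 3.0623
Σp_Iᵢ² = 0.0040² + 0.8755² + 0.0321² + 0.0040² + 0.0201² + 0.0643² = 0.000016 + 0.766500 + 0.001030 + 0.000016 + 0.000404 + 0.004134 = 0.772100
B_I = 1 / 0.772100 = 1.2952
Highest B → broadest niche (most generalist): morphospecies IV (B = 3.06).

morphospecies IV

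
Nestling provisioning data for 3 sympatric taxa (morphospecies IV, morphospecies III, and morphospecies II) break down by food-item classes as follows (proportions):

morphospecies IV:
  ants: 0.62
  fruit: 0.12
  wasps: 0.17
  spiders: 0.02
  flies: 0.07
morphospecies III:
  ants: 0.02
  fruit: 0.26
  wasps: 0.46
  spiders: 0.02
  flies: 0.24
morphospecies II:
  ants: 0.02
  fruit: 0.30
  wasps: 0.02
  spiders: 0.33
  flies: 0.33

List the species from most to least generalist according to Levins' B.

Σp_IVᵢ² = 0.62² + 0.12² + 0.17² + 0.02² + 0.07² = 0.3844 + 0.0144 + 0.0289 + 0.0004 + 0.0049 = 0.4330
B_IV = 1 / 0.4330 = 2.3095
Σp_IIIᵢ² = 0.02² + 0.26² + 0.46² + 0.02² + 0.24² = 0.0004 + 0.0676 + 0.2116 + 0.0004 + 0.0576 = 0.3376
B_III = 1 / 0.3376 = 2.9621
Σp_IIᵢ² = 0.02² + 0.30² + 0.02² + 0.33² + 0.33² = 0.0004 + 0.0900 + 0.0004 + 0.1089 + 0.1089 = 0.3086
B_II = 1 / 0.3086 = 3.2404
Ranking by B (broadest → narrowest): morphospecies II (3.24) > morphospecies III (2.96) > morphospecies IV (2.31)

morphospecies II > morphospecies III > morphospecies IV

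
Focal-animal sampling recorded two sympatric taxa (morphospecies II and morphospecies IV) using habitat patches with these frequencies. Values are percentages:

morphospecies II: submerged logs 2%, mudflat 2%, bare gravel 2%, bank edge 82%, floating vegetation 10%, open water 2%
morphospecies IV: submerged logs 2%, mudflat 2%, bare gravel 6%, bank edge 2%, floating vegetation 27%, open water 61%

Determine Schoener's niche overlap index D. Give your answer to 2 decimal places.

Convert percentages to proportions (divide by 100).
Σ|p₁ᵢ − p₂ᵢ| = 0.00 + 0.00 + 0.04 + 0.80 + 0.17 + 0.59 = 1.60
D = 1 − ½ × 1.60 = 1 − 0.800 = 0.2000

0.20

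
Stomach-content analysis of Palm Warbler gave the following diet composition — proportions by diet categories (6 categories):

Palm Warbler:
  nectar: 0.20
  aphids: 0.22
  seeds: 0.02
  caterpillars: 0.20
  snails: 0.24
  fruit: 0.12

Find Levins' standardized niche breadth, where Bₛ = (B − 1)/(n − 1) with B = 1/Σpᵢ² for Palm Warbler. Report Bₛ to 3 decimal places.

Σpᵢ² = 0.20² + 0.22² + 0.02² + 0.20² + 0.24² + 0.12² = 0.0400 + 0.0484 + 0.0004 + 0.0400 + 0.0576 + 0.0144 = 0.2008
B = 1 / 0.2008 = 4.98008
Bₛ = (B − 1)/(n − 1) = (4.98008 − 1)/(6 − 1) = 3.98008/5 = 0.79602

0.796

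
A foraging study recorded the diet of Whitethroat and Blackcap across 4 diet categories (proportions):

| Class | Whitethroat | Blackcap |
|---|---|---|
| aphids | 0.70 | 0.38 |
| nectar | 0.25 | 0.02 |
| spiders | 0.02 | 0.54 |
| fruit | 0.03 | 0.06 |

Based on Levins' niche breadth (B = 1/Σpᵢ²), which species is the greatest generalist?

Σp_Whitᵢ² = 0.70² + 0.25² + 0.02² + 0.03² = 0.4900 + 0.0625 + 0.0004 + 0.0009 = 0.5538
B_Whit = 1 / 0.5538 = 1.8057
Σp_Blacᵢ² = 0.38² + 0.02² + 0.54² + 0.06² = 0.1444 + 0.0004 + 0.2916 + 0.0036 = 0.4400
B_Blac = 1 / 0.4400 = 2.2727
Highest B → broadest niche (most generalist): Blackcap (B = 2.27).

Blackcap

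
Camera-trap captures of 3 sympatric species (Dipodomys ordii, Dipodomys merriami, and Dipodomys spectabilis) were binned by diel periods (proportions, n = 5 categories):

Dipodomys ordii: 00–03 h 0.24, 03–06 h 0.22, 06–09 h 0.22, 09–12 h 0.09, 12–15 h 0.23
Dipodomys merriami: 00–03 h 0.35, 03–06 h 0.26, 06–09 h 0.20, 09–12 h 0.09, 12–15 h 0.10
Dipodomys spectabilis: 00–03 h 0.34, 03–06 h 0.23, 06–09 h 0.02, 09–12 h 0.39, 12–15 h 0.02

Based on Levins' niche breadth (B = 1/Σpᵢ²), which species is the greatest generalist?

Dipodomys ordii

Σp_ordiᵢ² = 0.24² + 0.22² + 0.22² + 0.09² + 0.23² = 0.0576 + 0.0484 + 0.0484 + 0.0081 + 0.0529 = 0.2154
B_ordi = 1 / 0.2154 = 4.6425
Σp_merrᵢ² = 0.35² + 0.26² + 0.20² + 0.09² + 0.10² = 0.1225 + 0.0676 + 0.0400 + 0.0081 + 0.0100 = 0.2482
B_merr = 1 / 0.2482 = 4.0290
Σp_specᵢ² = 0.34² + 0.23² + 0.02² + 0.39² + 0.02² = 0.1156 + 0.0529 + 0.0004 + 0.1521 + 0.0004 = 0.3214
B_spec = 1 / 0.3214 = 3.1114
Highest B → broadest niche (most generalist): Dipodomys ordii (B = 4.64).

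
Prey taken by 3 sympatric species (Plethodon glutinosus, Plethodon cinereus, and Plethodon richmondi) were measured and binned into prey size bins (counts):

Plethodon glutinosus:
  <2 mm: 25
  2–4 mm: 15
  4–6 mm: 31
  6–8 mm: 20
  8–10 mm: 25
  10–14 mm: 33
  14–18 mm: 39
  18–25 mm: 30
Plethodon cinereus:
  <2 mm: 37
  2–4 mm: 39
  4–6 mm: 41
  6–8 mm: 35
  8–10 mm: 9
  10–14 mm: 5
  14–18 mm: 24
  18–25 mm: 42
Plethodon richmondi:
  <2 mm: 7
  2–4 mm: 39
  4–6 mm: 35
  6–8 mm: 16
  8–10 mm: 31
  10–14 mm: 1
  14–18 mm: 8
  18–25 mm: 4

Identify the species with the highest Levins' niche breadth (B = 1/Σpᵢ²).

Proportions for Plethodon glutinosus (n=218): 25/218=0.1147, 15/218=0.0688, 31/218=0.1422, 20/218=0.0917, 25/218=0.1147, 33/218=0.1514, 39/218=0.1789, 30/218=0.1376
Proportions for Plethodon cinereus (n=232): 37/232=0.1595, 39/232=0.1681, 41/232=0.1767, 35/232=0.1509, 9/232=0.0388, 5/232=0.0216, 24/232=0.1034, 42/232=0.1810
Proportions for Plethodon richmondi (n=141): 7/141=0.0496, 39/141=0.2766, 35/141=0.2482, 16/141=0.1135, 31/141=0.2199, 1/141=0.0071, 8/141=0.0567, 4/141=0.0284
Σp_glutᵢ² = 0.1147² + 0.0688² + 0.1422² + 0.0917² + 0.1147² + 0.1514² + 0.1789² + 0.1376² = 0.013156 + 0.004733 + 0.020221 + 0.008409 + 0.013156 + 0.022922 + 0.032005 + 0.018934 = 0.133536
B_glut = 1 / 0.133536 = 7.4886
Σp_cineᵢ² = 0.1595² + 0.1681² + 0.1767² + 0.1509² + 0.0388² + 0.0216² + 0.1034² + 0.1810² = 0.025440 + 0.028258 + 0.031223 + 0.022771 + 0.001505 + 0.000467 + 0.010692 + 0.032761 = 0.153117
B_cine = 1 / 0.153117 = 6.5310
Σp_richᵢ² = 0.0496² + 0.2766² + 0.2482² + 0.1135² + 0.2199² + 0.0071² + 0.0567² + 0.0284² = 0.002460 + 0.076508 + 0.061603 + 0.012882 + 0.048356 + 0.000050 + 0.003215 + 0.000807 = 0.205881
B_rich = 1 / 0.205881 = 4.8572
Highest B → broadest niche (most generalist): Plethodon glutinosus (B = 7.49).

Plethodon glutinosus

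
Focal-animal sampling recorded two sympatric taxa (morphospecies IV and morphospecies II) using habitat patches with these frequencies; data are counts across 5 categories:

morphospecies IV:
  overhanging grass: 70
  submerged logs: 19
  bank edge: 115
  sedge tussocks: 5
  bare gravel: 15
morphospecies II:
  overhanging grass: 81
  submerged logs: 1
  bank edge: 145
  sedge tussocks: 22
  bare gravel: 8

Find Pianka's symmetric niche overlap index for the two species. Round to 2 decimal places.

0.98

Proportions for morphospecies IV (n=224): 70/224=0.3125, 19/224=0.0848, 115/224=0.5134, 5/224=0.0223, 15/224=0.0670
Proportions for morphospecies II (n=257): 81/257=0.3152, 1/257=0.0039, 145/257=0.5642, 22/257=0.0856, 8/257=0.0311
Σ p₁ᵢp₂ᵢ = 0.098500 + 0.000331 + 0.289660 + 0.001909 + 0.002084 = 0.392484
Σp_1ᵢ² = 0.3125² + 0.0848² + 0.5134² + 0.0223² + 0.0670² = 0.097656 + 0.007191 + 0.263580 + 0.000497 + 0.004489 = 0.373413
Σp_2ᵢ² = 0.3152² + 0.0039² + 0.5642² + 0.0856² + 0.0311² = 0.099351 + 0.000015 + 0.318322 + 0.007327 + 0.000967 = 0.425982
O = 0.392484 / √(0.373413 × 0.425982) = 0.392484 / 0.3988323 = 0.9841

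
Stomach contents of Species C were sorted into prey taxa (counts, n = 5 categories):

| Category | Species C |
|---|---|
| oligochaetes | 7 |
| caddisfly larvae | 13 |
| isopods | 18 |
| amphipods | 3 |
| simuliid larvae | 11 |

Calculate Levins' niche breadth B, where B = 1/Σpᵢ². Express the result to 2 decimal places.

4.02

Proportions for Species C (n=52): 7/52=0.1346, 13/52=0.2500, 18/52=0.3462, 3/52=0.0577, 11/52=0.2115
Σpᵢ² = 0.1346² + 0.2500² + 0.3462² + 0.0577² + 0.2115² = 0.018117 + 0.062500 + 0.119854 + 0.003329 + 0.044732 = 0.248532
B = 1 / 0.248532 = 4.0236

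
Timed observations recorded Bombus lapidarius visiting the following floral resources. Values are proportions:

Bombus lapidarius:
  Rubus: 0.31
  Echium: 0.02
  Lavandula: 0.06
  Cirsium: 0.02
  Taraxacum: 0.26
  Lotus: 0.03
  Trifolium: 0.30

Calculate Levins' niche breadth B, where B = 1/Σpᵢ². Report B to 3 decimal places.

Σpᵢ² = 0.31² + 0.02² + 0.06² + 0.02² + 0.26² + 0.03² + 0.30² = 0.0961 + 0.0004 + 0.0036 + 0.0004 + 0.0676 + 0.0009 + 0.0900 = 0.2590
B = 1 / 0.2590 = 3.86100

3.861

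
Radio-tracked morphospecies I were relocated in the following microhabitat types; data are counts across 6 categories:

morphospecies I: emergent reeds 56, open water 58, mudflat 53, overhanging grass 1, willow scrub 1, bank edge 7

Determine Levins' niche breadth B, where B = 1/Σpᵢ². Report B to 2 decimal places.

Proportions for morphospecies I (n=176): 56/176=0.3182, 58/176=0.3295, 53/176=0.3011, 1/176=0.0057, 1/176=0.0057, 7/176=0.0398
Σpᵢ² = 0.3182² + 0.3295² + 0.3011² + 0.0057² + 0.0057² + 0.0398² = 0.101251 + 0.108570 + 0.090661 + 0.000032 + 0.000032 + 0.001584 = 0.302130
B = 1 / 0.302130 = 3.3098

3.31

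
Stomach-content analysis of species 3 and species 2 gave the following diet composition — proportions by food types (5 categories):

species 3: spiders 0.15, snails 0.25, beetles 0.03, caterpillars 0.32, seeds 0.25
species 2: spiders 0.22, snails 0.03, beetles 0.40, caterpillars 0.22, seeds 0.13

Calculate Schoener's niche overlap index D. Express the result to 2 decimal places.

0.56

Σ|p₁ᵢ − p₂ᵢ| = 0.07 + 0.22 + 0.37 + 0.10 + 0.12 = 0.88
D = 1 − ½ × 0.88 = 1 − 0.440 = 0.5600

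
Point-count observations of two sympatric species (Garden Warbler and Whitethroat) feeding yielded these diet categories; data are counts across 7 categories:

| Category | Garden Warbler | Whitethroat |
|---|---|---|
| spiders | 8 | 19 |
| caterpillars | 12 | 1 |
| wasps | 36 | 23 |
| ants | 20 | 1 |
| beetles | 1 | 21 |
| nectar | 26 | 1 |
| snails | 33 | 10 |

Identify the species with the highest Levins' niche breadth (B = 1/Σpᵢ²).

Garden Warbler

Proportions for Garden Warbler (n=136): 8/136=0.0588, 12/136=0.0882, 36/136=0.2647, 20/136=0.1471, 1/136=0.0074, 26/136=0.1912, 33/136=0.2426
Proportions for Whitethroat (n=76): 19/76=0.2500, 1/76=0.0132, 23/76=0.3026, 1/76=0.0132, 21/76=0.2763, 1/76=0.0132, 10/76=0.1316
Σp_Warbᵢ² = 0.0588² + 0.0882² + 0.2647² + 0.1471² + 0.0074² + 0.1912² + 0.2426² = 0.003457 + 0.007779 + 0.070066 + 0.021638 + 0.000055 + 0.036557 + 0.058855 = 0.198407
B_Warb = 1 / 0.198407 = 5.0401
Σp_Whitᵢ² = 0.2500² + 0.0132² + 0.3026² + 0.0132² + 0.2763² + 0.0132² + 0.1316² = 0.062500 + 0.000174 + 0.091567 + 0.000174 + 0.076342 + 0.000174 + 0.017319 = 0.248250
B_Whit = 1 / 0.248250 = 4.0282
Highest B → broadest niche (most generalist): Garden Warbler (B = 5.04).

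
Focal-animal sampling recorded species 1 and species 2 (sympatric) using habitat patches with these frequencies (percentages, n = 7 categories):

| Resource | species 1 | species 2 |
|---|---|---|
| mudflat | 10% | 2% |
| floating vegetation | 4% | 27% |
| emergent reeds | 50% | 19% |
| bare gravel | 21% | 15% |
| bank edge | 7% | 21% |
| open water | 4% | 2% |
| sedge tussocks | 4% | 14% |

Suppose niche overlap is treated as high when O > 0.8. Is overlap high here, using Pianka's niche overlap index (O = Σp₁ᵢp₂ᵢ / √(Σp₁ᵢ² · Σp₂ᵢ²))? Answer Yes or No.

No

Convert percentages to proportions (divide by 100).
Σ p₁ᵢp₂ᵢ = 0.0020 + 0.0108 + 0.0950 + 0.0315 + 0.0147 + 0.0008 + 0.0056 = 0.1604
Σp_1ᵢ² = 0.10² + 0.04² + 0.50² + 0.21² + 0.07² + 0.04² + 0.04² = 0.0100 + 0.0016 + 0.2500 + 0.0441 + 0.0049 + 0.0016 + 0.0016 = 0.3138
Σp_2ᵢ² = 0.02² + 0.27² + 0.19² + 0.15² + 0.21² + 0.02² + 0.14² = 0.0004 + 0.0729 + 0.0361 + 0.0225 + 0.0441 + 0.0004 + 0.0196 = 0.1960
O = 0.1604 / √(0.3138 × 0.1960) = 0.1604 / 0.24800 = 0.6468
O = 0.6468 < 0.8 → No.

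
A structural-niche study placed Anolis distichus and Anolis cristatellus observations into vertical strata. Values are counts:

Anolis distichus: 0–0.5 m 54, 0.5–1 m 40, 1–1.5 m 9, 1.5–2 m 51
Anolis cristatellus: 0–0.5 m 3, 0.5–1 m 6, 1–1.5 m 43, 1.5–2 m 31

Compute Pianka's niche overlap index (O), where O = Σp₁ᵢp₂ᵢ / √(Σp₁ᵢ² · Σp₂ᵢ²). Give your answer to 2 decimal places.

Proportions for Anolis distichus (n=154): 54/154=0.3506, 40/154=0.2597, 9/154=0.0584, 51/154=0.3312
Proportions for Anolis cristatellus (n=83): 3/83=0.0361, 6/83=0.0723, 43/83=0.5181, 31/83=0.3735
Σ p₁ᵢp₂ᵢ = 0.012657 + 0.018776 + 0.030257 + 0.123703 = 0.185393
Σp_1ᵢ² = 0.3506² + 0.2597² + 0.0584² + 0.3312² = 0.122920 + 0.067444 + 0.003411 + 0.109693 = 0.303468
Σp_2ᵢ² = 0.0361² + 0.0723² + 0.5181² + 0.3735² = 0.001303 + 0.005227 + 0.268428 + 0.139502 = 0.414460
O = 0.185393 / √(0.303468 × 0.414460) = 0.185393 / 0.3546482 = 0.5228

0.52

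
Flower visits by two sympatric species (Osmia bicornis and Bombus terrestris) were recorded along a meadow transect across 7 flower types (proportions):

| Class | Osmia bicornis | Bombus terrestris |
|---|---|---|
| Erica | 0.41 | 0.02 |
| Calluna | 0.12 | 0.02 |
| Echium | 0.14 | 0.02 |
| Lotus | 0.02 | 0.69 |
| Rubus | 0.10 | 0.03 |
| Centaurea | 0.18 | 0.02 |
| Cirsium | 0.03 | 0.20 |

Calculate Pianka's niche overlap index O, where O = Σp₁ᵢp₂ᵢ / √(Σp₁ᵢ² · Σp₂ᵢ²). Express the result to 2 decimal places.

0.11

Σ p₁ᵢp₂ᵢ = 0.0082 + 0.0024 + 0.0028 + 0.0138 + 0.0030 + 0.0036 + 0.0060 = 0.0398
Σp_1ᵢ² = 0.41² + 0.12² + 0.14² + 0.02² + 0.10² + 0.18² + 0.03² = 0.1681 + 0.0144 + 0.0196 + 0.0004 + 0.0100 + 0.0324 + 0.0009 = 0.2458
Σp_2ᵢ² = 0.02² + 0.02² + 0.02² + 0.69² + 0.03² + 0.02² + 0.20² = 0.0004 + 0.0004 + 0.0004 + 0.4761 + 0.0009 + 0.0004 + 0.0400 = 0.5186
O = 0.0398 / √(0.2458 × 0.5186) = 0.0398 / 0.35703 = 0.1115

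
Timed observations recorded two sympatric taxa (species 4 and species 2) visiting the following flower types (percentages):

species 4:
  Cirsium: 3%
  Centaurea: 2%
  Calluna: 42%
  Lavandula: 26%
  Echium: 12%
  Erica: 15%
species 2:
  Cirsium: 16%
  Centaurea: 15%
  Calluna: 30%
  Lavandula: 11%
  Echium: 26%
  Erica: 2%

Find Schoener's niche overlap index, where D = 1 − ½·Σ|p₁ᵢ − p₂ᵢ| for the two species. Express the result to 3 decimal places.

0.600

Convert percentages to proportions (divide by 100).
Σ|p₁ᵢ − p₂ᵢ| = 0.13 + 0.13 + 0.12 + 0.15 + 0.14 + 0.13 = 0.80
D = 1 − ½ × 0.80 = 1 − 0.400 = 0.60000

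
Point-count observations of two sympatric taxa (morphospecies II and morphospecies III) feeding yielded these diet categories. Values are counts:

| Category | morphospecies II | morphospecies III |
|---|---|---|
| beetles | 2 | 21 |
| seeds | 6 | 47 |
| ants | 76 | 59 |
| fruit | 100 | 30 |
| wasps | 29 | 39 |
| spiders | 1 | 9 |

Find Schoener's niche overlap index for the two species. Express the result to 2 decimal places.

Proportions for morphospecies II (n=214): 2/214=0.0093, 6/214=0.0280, 76/214=0.3551, 100/214=0.4673, 29/214=0.1355, 1/214=0.0047
Proportions for morphospecies III (n=205): 21/205=0.1024, 47/205=0.2293, 59/205=0.2878, 30/205=0.1463, 39/205=0.1902, 9/205=0.0439
Σ|p₁ᵢ − p₂ᵢ| = 0.0931 + 0.2013 + 0.0673 + 0.3210 + 0.0547 + 0.0392 = 0.7766
D = 1 − ½ × 0.7766 = 1 − 0.38830 = 0.61170

0.61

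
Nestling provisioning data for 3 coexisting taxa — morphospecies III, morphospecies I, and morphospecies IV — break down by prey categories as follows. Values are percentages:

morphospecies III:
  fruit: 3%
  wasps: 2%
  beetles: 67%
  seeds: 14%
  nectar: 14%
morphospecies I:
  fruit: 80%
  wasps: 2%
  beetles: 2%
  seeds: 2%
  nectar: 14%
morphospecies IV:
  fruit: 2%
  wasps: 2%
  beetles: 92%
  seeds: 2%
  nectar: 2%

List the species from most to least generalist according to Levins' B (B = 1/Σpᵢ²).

morphospecies III > morphospecies I > morphospecies IV

Convert percentages to proportions (divide by 100).
Σp_IIIᵢ² = 0.03² + 0.02² + 0.67² + 0.14² + 0.14² = 0.0009 + 0.0004 + 0.4489 + 0.0196 + 0.0196 = 0.4894
B_III = 1 / 0.4894 = 2.0433
Σp_Iᵢ² = 0.80² + 0.02² + 0.02² + 0.02² + 0.14² = 0.6400 + 0.0004 + 0.0004 + 0.0004 + 0.0196 = 0.6608
B_I = 1 / 0.6608 = 1.5133
Σp_IVᵢ² = 0.02² + 0.02² + 0.92² + 0.02² + 0.02² = 0.0004 + 0.0004 + 0.8464 + 0.0004 + 0.0004 = 0.8480
B_IV = 1 / 0.8480 = 1.1792
Ranking by B (broadest → narrowest): morphospecies III (2.04) > morphospecies I (1.51) > morphospecies IV (1.18)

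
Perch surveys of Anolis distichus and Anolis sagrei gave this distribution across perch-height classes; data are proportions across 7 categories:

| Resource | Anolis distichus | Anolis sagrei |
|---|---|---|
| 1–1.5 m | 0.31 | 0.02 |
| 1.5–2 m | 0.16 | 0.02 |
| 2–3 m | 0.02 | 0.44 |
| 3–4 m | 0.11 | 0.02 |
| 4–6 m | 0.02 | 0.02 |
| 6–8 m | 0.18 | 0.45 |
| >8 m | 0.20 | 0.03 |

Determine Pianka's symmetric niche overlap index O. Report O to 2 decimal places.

0.38

Σ p₁ᵢp₂ᵢ = 0.0062 + 0.0032 + 0.0088 + 0.0022 + 0.0004 + 0.0810 + 0.0060 = 0.1078
Σp_1ᵢ² = 0.31² + 0.16² + 0.02² + 0.11² + 0.02² + 0.18² + 0.20² = 0.0961 + 0.0256 + 0.0004 + 0.0121 + 0.0004 + 0.0324 + 0.0400 = 0.2070
Σp_2ᵢ² = 0.02² + 0.02² + 0.44² + 0.02² + 0.02² + 0.45² + 0.03² = 0.0004 + 0.0004 + 0.1936 + 0.0004 + 0.0004 + 0.2025 + 0.0009 = 0.3986
O = 0.1078 / √(0.2070 × 0.3986) = 0.1078 / 0.28725 = 0.3753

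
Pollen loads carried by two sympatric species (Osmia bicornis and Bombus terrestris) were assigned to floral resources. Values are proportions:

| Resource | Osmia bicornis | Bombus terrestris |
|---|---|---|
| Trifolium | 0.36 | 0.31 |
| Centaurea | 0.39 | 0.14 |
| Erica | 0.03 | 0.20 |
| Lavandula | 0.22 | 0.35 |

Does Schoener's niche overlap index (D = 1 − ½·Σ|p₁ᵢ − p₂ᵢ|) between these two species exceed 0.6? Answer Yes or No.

Σ|p₁ᵢ − p₂ᵢ| = 0.05 + 0.25 + 0.17 + 0.13 = 0.60
D = 1 − ½ × 0.60 = 1 − 0.300 = 0.7000
D = 0.7000 > 0.6 → Yes.

Yes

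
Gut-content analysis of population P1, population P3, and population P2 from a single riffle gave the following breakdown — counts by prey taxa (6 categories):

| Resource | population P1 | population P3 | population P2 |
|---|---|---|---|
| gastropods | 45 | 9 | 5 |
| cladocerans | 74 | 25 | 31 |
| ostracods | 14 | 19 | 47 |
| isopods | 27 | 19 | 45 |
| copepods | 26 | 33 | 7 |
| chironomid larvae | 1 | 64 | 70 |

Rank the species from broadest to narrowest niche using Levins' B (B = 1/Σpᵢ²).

Proportions for population P1 (n=187): 45/187=0.2406, 74/187=0.3957, 14/187=0.0749, 27/187=0.1444, 26/187=0.1390, 1/187=0.0053
Proportions for population P3 (n=169): 9/169=0.0533, 25/169=0.1479, 19/169=0.1124, 19/169=0.1124, 33/169=0.1953, 64/169=0.3787
Proportions for population P2 (n=205): 5/205=0.0244, 31/205=0.1512, 47/205=0.2293, 45/205=0.2195, 7/205=0.0341, 70/205=0.3415
Σp_P1ᵢ² = 0.2406² + 0.3957² + 0.0749² + 0.1444² + 0.1390² + 0.0053² = 0.057888 + 0.156578 + 0.005610 + 0.020851 + 0.019321 + 0.000028 = 0.260276
B_P1 = 1 / 0.260276 = 3.8421
Σp_P3ᵢ² = 0.0533² + 0.1479² + 0.1124² + 0.1124² + 0.1953² + 0.3787² = 0.002841 + 0.021874 + 0.012634 + 0.012634 + 0.038142 + 0.143414 = 0.231539
B_P3 = 1 / 0.231539 = 4.3189
Σp_P2ᵢ² = 0.0244² + 0.1512² + 0.2293² + 0.2195² + 0.0341² + 0.3415² = 0.000595 + 0.022861 + 0.052578 + 0.048180 + 0.001163 + 0.116622 = 0.241999
B_P2 = 1 / 0.241999 = 4.1322
Ranking by B (broadest → narrowest): population P3 (4.32) > population P2 (4.13) > population P1 (3.84)

population P3 > population P2 > population P1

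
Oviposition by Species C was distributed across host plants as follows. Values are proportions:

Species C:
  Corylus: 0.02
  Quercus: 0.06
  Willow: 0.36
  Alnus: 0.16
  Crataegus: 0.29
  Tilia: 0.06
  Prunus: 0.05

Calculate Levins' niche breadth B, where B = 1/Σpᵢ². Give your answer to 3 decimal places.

Σpᵢ² = 0.02² + 0.06² + 0.36² + 0.16² + 0.29² + 0.06² + 0.05² = 0.0004 + 0.0036 + 0.1296 + 0.0256 + 0.0841 + 0.0036 + 0.0025 = 0.2494
B = 1 / 0.2494 = 4.00962

4.010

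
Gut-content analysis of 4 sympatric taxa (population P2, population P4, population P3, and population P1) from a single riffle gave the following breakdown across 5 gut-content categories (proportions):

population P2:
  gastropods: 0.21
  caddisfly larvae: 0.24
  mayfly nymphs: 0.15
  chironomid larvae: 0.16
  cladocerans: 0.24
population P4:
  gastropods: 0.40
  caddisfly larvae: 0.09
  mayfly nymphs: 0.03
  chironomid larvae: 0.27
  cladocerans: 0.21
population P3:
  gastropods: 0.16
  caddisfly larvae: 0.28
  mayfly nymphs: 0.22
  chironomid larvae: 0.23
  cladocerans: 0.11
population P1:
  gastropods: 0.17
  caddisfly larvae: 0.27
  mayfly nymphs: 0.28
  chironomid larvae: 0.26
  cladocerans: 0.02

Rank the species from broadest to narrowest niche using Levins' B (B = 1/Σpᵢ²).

Σp_P2ᵢ² = 0.21² + 0.24² + 0.15² + 0.16² + 0.24² = 0.0441 + 0.0576 + 0.0225 + 0.0256 + 0.0576 = 0.2074
B_P2 = 1 / 0.2074 = 4.8216
Σp_P4ᵢ² = 0.40² + 0.09² + 0.03² + 0.27² + 0.21² = 0.1600 + 0.0081 + 0.0009 + 0.0729 + 0.0441 = 0.2860
B_P4 = 1 / 0.2860 = 3.4965
Σp_P3ᵢ² = 0.16² + 0.28² + 0.22² + 0.23² + 0.11² = 0.0256 + 0.0784 + 0.0484 + 0.0529 + 0.0121 = 0.2174
B_P3 = 1 / 0.2174 = 4.5998
Σp_P1ᵢ² = 0.17² + 0.27² + 0.28² + 0.26² + 0.02² = 0.0289 + 0.0729 + 0.0784 + 0.0676 + 0.0004 = 0.2482
B_P1 = 1 / 0.2482 = 4.0290
Ranking by B (broadest → narrowest): population P2 (4.82) > population P3 (4.60) > population P1 (4.03) > population P4 (3.50)

population P2 > population P3 > population P1 > population P4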